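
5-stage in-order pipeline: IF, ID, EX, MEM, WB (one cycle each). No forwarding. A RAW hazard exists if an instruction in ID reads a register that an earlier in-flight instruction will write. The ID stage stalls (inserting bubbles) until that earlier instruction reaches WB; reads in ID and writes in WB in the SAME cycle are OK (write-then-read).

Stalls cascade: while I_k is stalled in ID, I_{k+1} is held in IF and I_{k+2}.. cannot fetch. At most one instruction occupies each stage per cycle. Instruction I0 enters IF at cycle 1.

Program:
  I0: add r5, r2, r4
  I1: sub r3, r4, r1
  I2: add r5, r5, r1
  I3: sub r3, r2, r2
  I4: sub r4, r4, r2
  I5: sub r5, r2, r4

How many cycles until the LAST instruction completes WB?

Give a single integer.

I0 add r5 <- r2,r4: IF@1 ID@2 stall=0 (-) EX@3 MEM@4 WB@5
I1 sub r3 <- r4,r1: IF@2 ID@3 stall=0 (-) EX@4 MEM@5 WB@6
I2 add r5 <- r5,r1: IF@3 ID@4 stall=1 (RAW on I0.r5 (WB@5)) EX@6 MEM@7 WB@8
I3 sub r3 <- r2,r2: IF@4 ID@6 stall=0 (-) EX@7 MEM@8 WB@9
I4 sub r4 <- r4,r2: IF@6 ID@7 stall=0 (-) EX@8 MEM@9 WB@10
I5 sub r5 <- r2,r4: IF@7 ID@8 stall=2 (RAW on I4.r4 (WB@10)) EX@11 MEM@12 WB@13

Answer: 13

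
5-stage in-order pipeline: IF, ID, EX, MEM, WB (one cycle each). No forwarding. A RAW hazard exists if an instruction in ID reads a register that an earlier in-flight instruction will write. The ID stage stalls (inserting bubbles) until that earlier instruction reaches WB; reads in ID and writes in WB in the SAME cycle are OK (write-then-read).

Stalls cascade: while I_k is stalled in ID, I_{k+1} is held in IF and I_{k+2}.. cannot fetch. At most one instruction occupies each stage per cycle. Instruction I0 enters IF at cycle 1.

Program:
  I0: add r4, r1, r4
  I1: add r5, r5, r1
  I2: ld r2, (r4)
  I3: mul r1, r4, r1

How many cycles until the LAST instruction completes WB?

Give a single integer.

I0 add r4 <- r1,r4: IF@1 ID@2 stall=0 (-) EX@3 MEM@4 WB@5
I1 add r5 <- r5,r1: IF@2 ID@3 stall=0 (-) EX@4 MEM@5 WB@6
I2 ld r2 <- r4: IF@3 ID@4 stall=1 (RAW on I0.r4 (WB@5)) EX@6 MEM@7 WB@8
I3 mul r1 <- r4,r1: IF@4 ID@6 stall=0 (-) EX@7 MEM@8 WB@9

Answer: 9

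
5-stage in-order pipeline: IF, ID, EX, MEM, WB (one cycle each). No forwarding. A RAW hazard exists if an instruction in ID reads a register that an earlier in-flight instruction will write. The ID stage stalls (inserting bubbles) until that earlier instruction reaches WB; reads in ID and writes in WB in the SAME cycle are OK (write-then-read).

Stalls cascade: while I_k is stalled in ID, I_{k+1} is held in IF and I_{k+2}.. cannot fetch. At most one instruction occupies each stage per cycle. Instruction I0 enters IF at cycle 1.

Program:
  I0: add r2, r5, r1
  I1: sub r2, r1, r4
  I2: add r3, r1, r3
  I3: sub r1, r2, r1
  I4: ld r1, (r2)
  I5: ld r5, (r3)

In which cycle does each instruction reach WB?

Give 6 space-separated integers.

I0 add r2 <- r5,r1: IF@1 ID@2 stall=0 (-) EX@3 MEM@4 WB@5
I1 sub r2 <- r1,r4: IF@2 ID@3 stall=0 (-) EX@4 MEM@5 WB@6
I2 add r3 <- r1,r3: IF@3 ID@4 stall=0 (-) EX@5 MEM@6 WB@7
I3 sub r1 <- r2,r1: IF@4 ID@5 stall=1 (RAW on I1.r2 (WB@6)) EX@7 MEM@8 WB@9
I4 ld r1 <- r2: IF@5 ID@7 stall=0 (-) EX@8 MEM@9 WB@10
I5 ld r5 <- r3: IF@7 ID@8 stall=0 (-) EX@9 MEM@10 WB@11

Answer: 5 6 7 9 10 11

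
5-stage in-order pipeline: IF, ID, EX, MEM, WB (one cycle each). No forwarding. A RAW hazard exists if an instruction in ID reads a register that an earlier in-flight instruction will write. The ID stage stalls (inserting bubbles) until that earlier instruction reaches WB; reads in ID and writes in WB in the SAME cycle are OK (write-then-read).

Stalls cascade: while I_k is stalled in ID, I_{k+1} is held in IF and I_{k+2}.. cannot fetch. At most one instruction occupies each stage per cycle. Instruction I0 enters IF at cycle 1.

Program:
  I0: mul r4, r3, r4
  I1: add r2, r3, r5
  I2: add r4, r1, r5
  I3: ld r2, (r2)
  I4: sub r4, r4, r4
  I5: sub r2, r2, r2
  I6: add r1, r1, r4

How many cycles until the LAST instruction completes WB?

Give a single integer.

I0 mul r4 <- r3,r4: IF@1 ID@2 stall=0 (-) EX@3 MEM@4 WB@5
I1 add r2 <- r3,r5: IF@2 ID@3 stall=0 (-) EX@4 MEM@5 WB@6
I2 add r4 <- r1,r5: IF@3 ID@4 stall=0 (-) EX@5 MEM@6 WB@7
I3 ld r2 <- r2: IF@4 ID@5 stall=1 (RAW on I1.r2 (WB@6)) EX@7 MEM@8 WB@9
I4 sub r4 <- r4,r4: IF@5 ID@7 stall=0 (-) EX@8 MEM@9 WB@10
I5 sub r2 <- r2,r2: IF@7 ID@8 stall=1 (RAW on I3.r2 (WB@9)) EX@10 MEM@11 WB@12
I6 add r1 <- r1,r4: IF@8 ID@10 stall=0 (-) EX@11 MEM@12 WB@13

Answer: 13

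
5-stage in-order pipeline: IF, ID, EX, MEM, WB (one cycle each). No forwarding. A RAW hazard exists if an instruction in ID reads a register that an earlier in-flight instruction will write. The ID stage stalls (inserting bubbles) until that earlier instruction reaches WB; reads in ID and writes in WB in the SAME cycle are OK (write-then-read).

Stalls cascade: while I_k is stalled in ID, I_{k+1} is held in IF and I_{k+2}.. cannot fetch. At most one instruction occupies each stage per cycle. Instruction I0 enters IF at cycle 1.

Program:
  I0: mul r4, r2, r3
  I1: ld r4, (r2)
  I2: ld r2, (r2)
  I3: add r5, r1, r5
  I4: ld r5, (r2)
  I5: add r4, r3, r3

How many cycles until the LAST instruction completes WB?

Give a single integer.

Answer: 11

Derivation:
I0 mul r4 <- r2,r3: IF@1 ID@2 stall=0 (-) EX@3 MEM@4 WB@5
I1 ld r4 <- r2: IF@2 ID@3 stall=0 (-) EX@4 MEM@5 WB@6
I2 ld r2 <- r2: IF@3 ID@4 stall=0 (-) EX@5 MEM@6 WB@7
I3 add r5 <- r1,r5: IF@4 ID@5 stall=0 (-) EX@6 MEM@7 WB@8
I4 ld r5 <- r2: IF@5 ID@6 stall=1 (RAW on I2.r2 (WB@7)) EX@8 MEM@9 WB@10
I5 add r4 <- r3,r3: IF@6 ID@8 stall=0 (-) EX@9 MEM@10 WB@11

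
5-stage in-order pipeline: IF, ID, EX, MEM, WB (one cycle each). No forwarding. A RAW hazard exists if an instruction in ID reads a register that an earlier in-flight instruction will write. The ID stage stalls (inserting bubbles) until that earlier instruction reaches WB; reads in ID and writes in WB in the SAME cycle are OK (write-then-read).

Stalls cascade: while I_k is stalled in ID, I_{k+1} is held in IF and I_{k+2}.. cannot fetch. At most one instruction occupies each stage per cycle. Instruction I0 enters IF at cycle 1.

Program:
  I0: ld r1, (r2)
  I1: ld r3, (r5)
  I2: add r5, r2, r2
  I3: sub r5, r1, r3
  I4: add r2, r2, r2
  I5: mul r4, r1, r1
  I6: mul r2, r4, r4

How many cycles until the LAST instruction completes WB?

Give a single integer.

Answer: 14

Derivation:
I0 ld r1 <- r2: IF@1 ID@2 stall=0 (-) EX@3 MEM@4 WB@5
I1 ld r3 <- r5: IF@2 ID@3 stall=0 (-) EX@4 MEM@5 WB@6
I2 add r5 <- r2,r2: IF@3 ID@4 stall=0 (-) EX@5 MEM@6 WB@7
I3 sub r5 <- r1,r3: IF@4 ID@5 stall=1 (RAW on I1.r3 (WB@6)) EX@7 MEM@8 WB@9
I4 add r2 <- r2,r2: IF@5 ID@7 stall=0 (-) EX@8 MEM@9 WB@10
I5 mul r4 <- r1,r1: IF@7 ID@8 stall=0 (-) EX@9 MEM@10 WB@11
I6 mul r2 <- r4,r4: IF@8 ID@9 stall=2 (RAW on I5.r4 (WB@11)) EX@12 MEM@13 WB@14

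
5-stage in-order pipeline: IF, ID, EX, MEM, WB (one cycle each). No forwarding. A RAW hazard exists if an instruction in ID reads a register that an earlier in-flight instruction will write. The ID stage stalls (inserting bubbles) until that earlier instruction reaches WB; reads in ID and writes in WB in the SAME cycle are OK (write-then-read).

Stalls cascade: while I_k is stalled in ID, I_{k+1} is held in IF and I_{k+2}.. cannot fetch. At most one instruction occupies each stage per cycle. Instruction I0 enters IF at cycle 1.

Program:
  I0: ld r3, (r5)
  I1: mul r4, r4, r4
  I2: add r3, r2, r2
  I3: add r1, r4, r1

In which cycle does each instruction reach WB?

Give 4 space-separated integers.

Answer: 5 6 7 9

Derivation:
I0 ld r3 <- r5: IF@1 ID@2 stall=0 (-) EX@3 MEM@4 WB@5
I1 mul r4 <- r4,r4: IF@2 ID@3 stall=0 (-) EX@4 MEM@5 WB@6
I2 add r3 <- r2,r2: IF@3 ID@4 stall=0 (-) EX@5 MEM@6 WB@7
I3 add r1 <- r4,r1: IF@4 ID@5 stall=1 (RAW on I1.r4 (WB@6)) EX@7 MEM@8 WB@9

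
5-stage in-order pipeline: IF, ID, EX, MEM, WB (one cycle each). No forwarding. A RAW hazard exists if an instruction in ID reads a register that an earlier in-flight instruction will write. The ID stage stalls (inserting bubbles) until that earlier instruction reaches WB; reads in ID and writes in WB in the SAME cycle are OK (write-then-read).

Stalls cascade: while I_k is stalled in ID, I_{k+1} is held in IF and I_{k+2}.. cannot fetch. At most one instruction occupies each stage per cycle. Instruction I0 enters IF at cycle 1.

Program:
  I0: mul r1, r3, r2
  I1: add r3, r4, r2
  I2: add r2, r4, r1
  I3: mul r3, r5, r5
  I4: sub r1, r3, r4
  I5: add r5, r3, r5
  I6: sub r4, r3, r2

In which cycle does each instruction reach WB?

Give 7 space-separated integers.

I0 mul r1 <- r3,r2: IF@1 ID@2 stall=0 (-) EX@3 MEM@4 WB@5
I1 add r3 <- r4,r2: IF@2 ID@3 stall=0 (-) EX@4 MEM@5 WB@6
I2 add r2 <- r4,r1: IF@3 ID@4 stall=1 (RAW on I0.r1 (WB@5)) EX@6 MEM@7 WB@8
I3 mul r3 <- r5,r5: IF@4 ID@6 stall=0 (-) EX@7 MEM@8 WB@9
I4 sub r1 <- r3,r4: IF@6 ID@7 stall=2 (RAW on I3.r3 (WB@9)) EX@10 MEM@11 WB@12
I5 add r5 <- r3,r5: IF@7 ID@10 stall=0 (-) EX@11 MEM@12 WB@13
I6 sub r4 <- r3,r2: IF@10 ID@11 stall=0 (-) EX@12 MEM@13 WB@14

Answer: 5 6 8 9 12 13 14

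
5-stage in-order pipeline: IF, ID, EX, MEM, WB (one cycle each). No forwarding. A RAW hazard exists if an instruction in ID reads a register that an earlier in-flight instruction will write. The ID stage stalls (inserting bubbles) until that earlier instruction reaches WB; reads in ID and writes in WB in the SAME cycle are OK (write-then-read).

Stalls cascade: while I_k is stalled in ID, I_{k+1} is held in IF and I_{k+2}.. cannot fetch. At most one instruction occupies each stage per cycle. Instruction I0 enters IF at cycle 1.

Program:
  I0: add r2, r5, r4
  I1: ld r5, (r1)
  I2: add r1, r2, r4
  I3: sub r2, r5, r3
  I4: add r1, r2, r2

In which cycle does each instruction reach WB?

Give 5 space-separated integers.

I0 add r2 <- r5,r4: IF@1 ID@2 stall=0 (-) EX@3 MEM@4 WB@5
I1 ld r5 <- r1: IF@2 ID@3 stall=0 (-) EX@4 MEM@5 WB@6
I2 add r1 <- r2,r4: IF@3 ID@4 stall=1 (RAW on I0.r2 (WB@5)) EX@6 MEM@7 WB@8
I3 sub r2 <- r5,r3: IF@4 ID@6 stall=0 (-) EX@7 MEM@8 WB@9
I4 add r1 <- r2,r2: IF@6 ID@7 stall=2 (RAW on I3.r2 (WB@9)) EX@10 MEM@11 WB@12

Answer: 5 6 8 9 12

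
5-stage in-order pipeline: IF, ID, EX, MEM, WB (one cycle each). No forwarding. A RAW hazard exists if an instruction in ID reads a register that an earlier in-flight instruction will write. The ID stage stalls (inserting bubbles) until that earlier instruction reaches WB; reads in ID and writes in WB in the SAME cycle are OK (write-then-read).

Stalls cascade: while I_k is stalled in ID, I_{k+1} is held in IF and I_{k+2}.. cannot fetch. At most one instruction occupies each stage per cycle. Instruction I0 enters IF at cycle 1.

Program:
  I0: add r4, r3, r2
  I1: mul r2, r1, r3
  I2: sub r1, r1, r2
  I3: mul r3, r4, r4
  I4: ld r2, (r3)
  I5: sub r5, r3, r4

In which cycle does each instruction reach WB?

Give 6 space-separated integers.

Answer: 5 6 9 10 13 14

Derivation:
I0 add r4 <- r3,r2: IF@1 ID@2 stall=0 (-) EX@3 MEM@4 WB@5
I1 mul r2 <- r1,r3: IF@2 ID@3 stall=0 (-) EX@4 MEM@5 WB@6
I2 sub r1 <- r1,r2: IF@3 ID@4 stall=2 (RAW on I1.r2 (WB@6)) EX@7 MEM@8 WB@9
I3 mul r3 <- r4,r4: IF@4 ID@7 stall=0 (-) EX@8 MEM@9 WB@10
I4 ld r2 <- r3: IF@7 ID@8 stall=2 (RAW on I3.r3 (WB@10)) EX@11 MEM@12 WB@13
I5 sub r5 <- r3,r4: IF@8 ID@11 stall=0 (-) EX@12 MEM@13 WB@14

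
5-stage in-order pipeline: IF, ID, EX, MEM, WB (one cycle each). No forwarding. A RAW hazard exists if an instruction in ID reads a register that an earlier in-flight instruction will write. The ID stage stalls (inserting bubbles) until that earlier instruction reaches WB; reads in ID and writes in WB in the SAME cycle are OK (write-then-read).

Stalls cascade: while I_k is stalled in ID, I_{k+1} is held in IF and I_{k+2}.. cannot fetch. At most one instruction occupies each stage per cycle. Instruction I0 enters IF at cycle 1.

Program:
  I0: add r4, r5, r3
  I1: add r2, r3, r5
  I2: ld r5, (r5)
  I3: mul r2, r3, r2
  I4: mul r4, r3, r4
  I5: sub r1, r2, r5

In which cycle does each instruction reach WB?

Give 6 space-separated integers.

I0 add r4 <- r5,r3: IF@1 ID@2 stall=0 (-) EX@3 MEM@4 WB@5
I1 add r2 <- r3,r5: IF@2 ID@3 stall=0 (-) EX@4 MEM@5 WB@6
I2 ld r5 <- r5: IF@3 ID@4 stall=0 (-) EX@5 MEM@6 WB@7
I3 mul r2 <- r3,r2: IF@4 ID@5 stall=1 (RAW on I1.r2 (WB@6)) EX@7 MEM@8 WB@9
I4 mul r4 <- r3,r4: IF@5 ID@7 stall=0 (-) EX@8 MEM@9 WB@10
I5 sub r1 <- r2,r5: IF@7 ID@8 stall=1 (RAW on I3.r2 (WB@9)) EX@10 MEM@11 WB@12

Answer: 5 6 7 9 10 12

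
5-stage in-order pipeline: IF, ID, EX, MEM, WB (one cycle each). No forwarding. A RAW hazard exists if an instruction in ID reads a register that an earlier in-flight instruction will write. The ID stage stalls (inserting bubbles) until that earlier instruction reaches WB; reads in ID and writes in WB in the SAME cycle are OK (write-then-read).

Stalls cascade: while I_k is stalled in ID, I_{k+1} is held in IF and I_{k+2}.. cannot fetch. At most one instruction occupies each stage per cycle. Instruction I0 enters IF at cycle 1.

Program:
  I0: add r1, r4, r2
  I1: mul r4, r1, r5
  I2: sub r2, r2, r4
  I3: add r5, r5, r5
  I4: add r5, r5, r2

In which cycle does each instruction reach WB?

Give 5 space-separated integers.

I0 add r1 <- r4,r2: IF@1 ID@2 stall=0 (-) EX@3 MEM@4 WB@5
I1 mul r4 <- r1,r5: IF@2 ID@3 stall=2 (RAW on I0.r1 (WB@5)) EX@6 MEM@7 WB@8
I2 sub r2 <- r2,r4: IF@3 ID@6 stall=2 (RAW on I1.r4 (WB@8)) EX@9 MEM@10 WB@11
I3 add r5 <- r5,r5: IF@6 ID@9 stall=0 (-) EX@10 MEM@11 WB@12
I4 add r5 <- r5,r2: IF@9 ID@10 stall=2 (RAW on I3.r5 (WB@12)) EX@13 MEM@14 WB@15

Answer: 5 8 11 12 15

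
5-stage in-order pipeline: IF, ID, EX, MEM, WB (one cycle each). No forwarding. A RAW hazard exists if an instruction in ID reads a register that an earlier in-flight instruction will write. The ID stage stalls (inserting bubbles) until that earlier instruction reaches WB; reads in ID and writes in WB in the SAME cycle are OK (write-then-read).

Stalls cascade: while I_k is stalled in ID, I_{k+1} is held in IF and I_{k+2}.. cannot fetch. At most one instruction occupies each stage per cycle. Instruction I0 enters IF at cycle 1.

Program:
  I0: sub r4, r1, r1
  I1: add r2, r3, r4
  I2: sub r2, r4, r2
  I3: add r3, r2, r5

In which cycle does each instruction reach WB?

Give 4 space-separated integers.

Answer: 5 8 11 14

Derivation:
I0 sub r4 <- r1,r1: IF@1 ID@2 stall=0 (-) EX@3 MEM@4 WB@5
I1 add r2 <- r3,r4: IF@2 ID@3 stall=2 (RAW on I0.r4 (WB@5)) EX@6 MEM@7 WB@8
I2 sub r2 <- r4,r2: IF@3 ID@6 stall=2 (RAW on I1.r2 (WB@8)) EX@9 MEM@10 WB@11
I3 add r3 <- r2,r5: IF@6 ID@9 stall=2 (RAW on I2.r2 (WB@11)) EX@12 MEM@13 WB@14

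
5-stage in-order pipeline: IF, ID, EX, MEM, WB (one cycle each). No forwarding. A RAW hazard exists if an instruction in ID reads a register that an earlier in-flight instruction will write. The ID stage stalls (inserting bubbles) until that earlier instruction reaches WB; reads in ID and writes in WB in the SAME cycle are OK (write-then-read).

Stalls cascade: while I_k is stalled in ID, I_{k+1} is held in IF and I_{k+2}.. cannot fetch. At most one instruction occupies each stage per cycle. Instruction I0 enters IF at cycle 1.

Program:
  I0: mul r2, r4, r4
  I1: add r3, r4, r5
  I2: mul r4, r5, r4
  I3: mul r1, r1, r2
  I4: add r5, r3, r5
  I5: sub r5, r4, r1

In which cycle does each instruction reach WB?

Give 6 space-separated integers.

Answer: 5 6 7 8 9 11

Derivation:
I0 mul r2 <- r4,r4: IF@1 ID@2 stall=0 (-) EX@3 MEM@4 WB@5
I1 add r3 <- r4,r5: IF@2 ID@3 stall=0 (-) EX@4 MEM@5 WB@6
I2 mul r4 <- r5,r4: IF@3 ID@4 stall=0 (-) EX@5 MEM@6 WB@7
I3 mul r1 <- r1,r2: IF@4 ID@5 stall=0 (-) EX@6 MEM@7 WB@8
I4 add r5 <- r3,r5: IF@5 ID@6 stall=0 (-) EX@7 MEM@8 WB@9
I5 sub r5 <- r4,r1: IF@6 ID@7 stall=1 (RAW on I3.r1 (WB@8)) EX@9 MEM@10 WB@11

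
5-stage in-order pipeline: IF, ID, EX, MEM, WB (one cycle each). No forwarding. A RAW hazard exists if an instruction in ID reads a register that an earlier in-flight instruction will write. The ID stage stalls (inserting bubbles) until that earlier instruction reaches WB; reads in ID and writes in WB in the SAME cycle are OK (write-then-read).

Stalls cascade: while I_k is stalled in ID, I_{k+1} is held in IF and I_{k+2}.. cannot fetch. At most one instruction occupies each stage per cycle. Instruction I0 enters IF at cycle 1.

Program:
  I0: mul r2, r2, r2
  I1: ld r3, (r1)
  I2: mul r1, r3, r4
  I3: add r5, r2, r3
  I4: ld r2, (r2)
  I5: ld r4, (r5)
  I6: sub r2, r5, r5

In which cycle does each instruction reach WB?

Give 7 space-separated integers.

Answer: 5 6 9 10 11 13 14

Derivation:
I0 mul r2 <- r2,r2: IF@1 ID@2 stall=0 (-) EX@3 MEM@4 WB@5
I1 ld r3 <- r1: IF@2 ID@3 stall=0 (-) EX@4 MEM@5 WB@6
I2 mul r1 <- r3,r4: IF@3 ID@4 stall=2 (RAW on I1.r3 (WB@6)) EX@7 MEM@8 WB@9
I3 add r5 <- r2,r3: IF@4 ID@7 stall=0 (-) EX@8 MEM@9 WB@10
I4 ld r2 <- r2: IF@7 ID@8 stall=0 (-) EX@9 MEM@10 WB@11
I5 ld r4 <- r5: IF@8 ID@9 stall=1 (RAW on I3.r5 (WB@10)) EX@11 MEM@12 WB@13
I6 sub r2 <- r5,r5: IF@9 ID@11 stall=0 (-) EX@12 MEM@13 WB@14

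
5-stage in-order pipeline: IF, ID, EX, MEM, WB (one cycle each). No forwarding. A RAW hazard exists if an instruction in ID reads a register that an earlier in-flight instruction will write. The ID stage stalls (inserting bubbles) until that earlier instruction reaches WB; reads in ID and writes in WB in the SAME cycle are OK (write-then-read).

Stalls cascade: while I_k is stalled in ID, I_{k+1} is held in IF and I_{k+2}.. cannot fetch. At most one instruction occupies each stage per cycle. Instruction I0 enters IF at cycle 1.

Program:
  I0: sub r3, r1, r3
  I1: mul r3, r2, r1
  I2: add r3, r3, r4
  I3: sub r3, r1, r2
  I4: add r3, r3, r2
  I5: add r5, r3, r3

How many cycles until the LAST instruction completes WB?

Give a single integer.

I0 sub r3 <- r1,r3: IF@1 ID@2 stall=0 (-) EX@3 MEM@4 WB@5
I1 mul r3 <- r2,r1: IF@2 ID@3 stall=0 (-) EX@4 MEM@5 WB@6
I2 add r3 <- r3,r4: IF@3 ID@4 stall=2 (RAW on I1.r3 (WB@6)) EX@7 MEM@8 WB@9
I3 sub r3 <- r1,r2: IF@4 ID@7 stall=0 (-) EX@8 MEM@9 WB@10
I4 add r3 <- r3,r2: IF@7 ID@8 stall=2 (RAW on I3.r3 (WB@10)) EX@11 MEM@12 WB@13
I5 add r5 <- r3,r3: IF@8 ID@11 stall=2 (RAW on I4.r3 (WB@13)) EX@14 MEM@15 WB@16

Answer: 16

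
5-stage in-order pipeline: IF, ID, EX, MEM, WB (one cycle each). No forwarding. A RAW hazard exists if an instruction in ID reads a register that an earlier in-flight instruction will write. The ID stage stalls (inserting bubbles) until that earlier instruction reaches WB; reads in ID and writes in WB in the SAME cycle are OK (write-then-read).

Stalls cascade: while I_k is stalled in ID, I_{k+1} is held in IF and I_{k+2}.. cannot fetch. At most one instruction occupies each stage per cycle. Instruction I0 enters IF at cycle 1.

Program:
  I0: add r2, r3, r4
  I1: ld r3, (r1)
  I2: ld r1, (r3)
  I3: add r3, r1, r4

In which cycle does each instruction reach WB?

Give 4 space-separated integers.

I0 add r2 <- r3,r4: IF@1 ID@2 stall=0 (-) EX@3 MEM@4 WB@5
I1 ld r3 <- r1: IF@2 ID@3 stall=0 (-) EX@4 MEM@5 WB@6
I2 ld r1 <- r3: IF@3 ID@4 stall=2 (RAW on I1.r3 (WB@6)) EX@7 MEM@8 WB@9
I3 add r3 <- r1,r4: IF@4 ID@7 stall=2 (RAW on I2.r1 (WB@9)) EX@10 MEM@11 WB@12

Answer: 5 6 9 12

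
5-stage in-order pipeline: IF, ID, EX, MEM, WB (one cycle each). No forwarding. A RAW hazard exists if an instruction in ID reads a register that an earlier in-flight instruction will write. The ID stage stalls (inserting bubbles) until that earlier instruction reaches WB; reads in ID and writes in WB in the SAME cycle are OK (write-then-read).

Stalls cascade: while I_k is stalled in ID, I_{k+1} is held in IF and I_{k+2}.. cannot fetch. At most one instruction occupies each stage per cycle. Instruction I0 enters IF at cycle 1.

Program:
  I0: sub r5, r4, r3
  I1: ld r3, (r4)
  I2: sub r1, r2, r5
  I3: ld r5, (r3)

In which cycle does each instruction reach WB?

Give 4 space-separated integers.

Answer: 5 6 8 9

Derivation:
I0 sub r5 <- r4,r3: IF@1 ID@2 stall=0 (-) EX@3 MEM@4 WB@5
I1 ld r3 <- r4: IF@2 ID@3 stall=0 (-) EX@4 MEM@5 WB@6
I2 sub r1 <- r2,r5: IF@3 ID@4 stall=1 (RAW on I0.r5 (WB@5)) EX@6 MEM@7 WB@8
I3 ld r5 <- r3: IF@4 ID@6 stall=0 (-) EX@7 MEM@8 WB@9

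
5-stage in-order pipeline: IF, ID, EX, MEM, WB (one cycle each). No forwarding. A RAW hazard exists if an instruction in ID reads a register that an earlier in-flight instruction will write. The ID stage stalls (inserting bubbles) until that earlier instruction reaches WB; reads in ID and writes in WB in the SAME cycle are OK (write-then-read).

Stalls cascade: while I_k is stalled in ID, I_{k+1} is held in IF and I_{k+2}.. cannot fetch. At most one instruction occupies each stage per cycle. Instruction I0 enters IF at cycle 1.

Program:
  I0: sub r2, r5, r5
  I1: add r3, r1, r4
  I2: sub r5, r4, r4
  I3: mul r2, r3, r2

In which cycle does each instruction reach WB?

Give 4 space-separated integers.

Answer: 5 6 7 9

Derivation:
I0 sub r2 <- r5,r5: IF@1 ID@2 stall=0 (-) EX@3 MEM@4 WB@5
I1 add r3 <- r1,r4: IF@2 ID@3 stall=0 (-) EX@4 MEM@5 WB@6
I2 sub r5 <- r4,r4: IF@3 ID@4 stall=0 (-) EX@5 MEM@6 WB@7
I3 mul r2 <- r3,r2: IF@4 ID@5 stall=1 (RAW on I1.r3 (WB@6)) EX@7 MEM@8 WB@9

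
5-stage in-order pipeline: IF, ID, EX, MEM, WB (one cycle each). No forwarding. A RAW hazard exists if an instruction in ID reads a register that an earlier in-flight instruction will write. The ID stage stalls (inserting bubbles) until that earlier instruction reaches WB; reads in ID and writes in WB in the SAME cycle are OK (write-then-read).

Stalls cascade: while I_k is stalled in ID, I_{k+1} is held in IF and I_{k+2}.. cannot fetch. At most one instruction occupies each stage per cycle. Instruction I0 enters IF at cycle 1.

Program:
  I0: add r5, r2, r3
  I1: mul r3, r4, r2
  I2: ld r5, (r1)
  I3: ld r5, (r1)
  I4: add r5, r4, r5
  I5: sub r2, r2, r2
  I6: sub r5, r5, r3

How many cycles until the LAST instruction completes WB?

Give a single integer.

I0 add r5 <- r2,r3: IF@1 ID@2 stall=0 (-) EX@3 MEM@4 WB@5
I1 mul r3 <- r4,r2: IF@2 ID@3 stall=0 (-) EX@4 MEM@5 WB@6
I2 ld r5 <- r1: IF@3 ID@4 stall=0 (-) EX@5 MEM@6 WB@7
I3 ld r5 <- r1: IF@4 ID@5 stall=0 (-) EX@6 MEM@7 WB@8
I4 add r5 <- r4,r5: IF@5 ID@6 stall=2 (RAW on I3.r5 (WB@8)) EX@9 MEM@10 WB@11
I5 sub r2 <- r2,r2: IF@6 ID@9 stall=0 (-) EX@10 MEM@11 WB@12
I6 sub r5 <- r5,r3: IF@9 ID@10 stall=1 (RAW on I4.r5 (WB@11)) EX@12 MEM@13 WB@14

Answer: 14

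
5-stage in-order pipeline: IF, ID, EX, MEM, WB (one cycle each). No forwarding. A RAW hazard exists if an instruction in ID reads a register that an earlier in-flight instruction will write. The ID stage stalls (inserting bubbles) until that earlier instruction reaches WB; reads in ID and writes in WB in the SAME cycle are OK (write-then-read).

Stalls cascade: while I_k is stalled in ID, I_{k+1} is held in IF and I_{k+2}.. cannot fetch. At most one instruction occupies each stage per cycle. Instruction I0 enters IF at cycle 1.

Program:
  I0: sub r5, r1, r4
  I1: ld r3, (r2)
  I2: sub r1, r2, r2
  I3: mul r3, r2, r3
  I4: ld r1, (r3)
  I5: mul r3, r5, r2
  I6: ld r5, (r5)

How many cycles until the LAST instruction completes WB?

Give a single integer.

I0 sub r5 <- r1,r4: IF@1 ID@2 stall=0 (-) EX@3 MEM@4 WB@5
I1 ld r3 <- r2: IF@2 ID@3 stall=0 (-) EX@4 MEM@5 WB@6
I2 sub r1 <- r2,r2: IF@3 ID@4 stall=0 (-) EX@5 MEM@6 WB@7
I3 mul r3 <- r2,r3: IF@4 ID@5 stall=1 (RAW on I1.r3 (WB@6)) EX@7 MEM@8 WB@9
I4 ld r1 <- r3: IF@5 ID@7 stall=2 (RAW on I3.r3 (WB@9)) EX@10 MEM@11 WB@12
I5 mul r3 <- r5,r2: IF@7 ID@10 stall=0 (-) EX@11 MEM@12 WB@13
I6 ld r5 <- r5: IF@10 ID@11 stall=0 (-) EX@12 MEM@13 WB@14

Answer: 14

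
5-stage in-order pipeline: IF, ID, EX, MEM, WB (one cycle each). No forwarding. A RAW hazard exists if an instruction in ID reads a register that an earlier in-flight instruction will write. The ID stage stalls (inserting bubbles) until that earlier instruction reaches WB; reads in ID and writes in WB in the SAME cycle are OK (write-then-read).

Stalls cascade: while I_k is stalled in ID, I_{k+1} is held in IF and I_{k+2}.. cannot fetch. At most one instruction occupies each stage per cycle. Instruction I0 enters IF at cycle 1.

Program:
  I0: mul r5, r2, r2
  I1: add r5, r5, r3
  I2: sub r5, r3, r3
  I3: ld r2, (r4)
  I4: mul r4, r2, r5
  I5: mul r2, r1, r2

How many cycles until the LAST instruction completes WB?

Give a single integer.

Answer: 14

Derivation:
I0 mul r5 <- r2,r2: IF@1 ID@2 stall=0 (-) EX@3 MEM@4 WB@5
I1 add r5 <- r5,r3: IF@2 ID@3 stall=2 (RAW on I0.r5 (WB@5)) EX@6 MEM@7 WB@8
I2 sub r5 <- r3,r3: IF@3 ID@6 stall=0 (-) EX@7 MEM@8 WB@9
I3 ld r2 <- r4: IF@6 ID@7 stall=0 (-) EX@8 MEM@9 WB@10
I4 mul r4 <- r2,r5: IF@7 ID@8 stall=2 (RAW on I3.r2 (WB@10)) EX@11 MEM@12 WB@13
I5 mul r2 <- r1,r2: IF@8 ID@11 stall=0 (-) EX@12 MEM@13 WB@14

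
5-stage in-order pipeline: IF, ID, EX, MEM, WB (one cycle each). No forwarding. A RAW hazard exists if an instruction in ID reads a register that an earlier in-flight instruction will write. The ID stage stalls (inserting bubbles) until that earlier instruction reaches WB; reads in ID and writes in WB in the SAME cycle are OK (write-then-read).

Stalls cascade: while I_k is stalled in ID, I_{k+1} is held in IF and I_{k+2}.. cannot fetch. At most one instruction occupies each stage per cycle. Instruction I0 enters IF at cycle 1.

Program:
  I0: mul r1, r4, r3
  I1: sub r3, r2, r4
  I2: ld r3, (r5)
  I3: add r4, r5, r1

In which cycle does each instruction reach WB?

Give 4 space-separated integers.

I0 mul r1 <- r4,r3: IF@1 ID@2 stall=0 (-) EX@3 MEM@4 WB@5
I1 sub r3 <- r2,r4: IF@2 ID@3 stall=0 (-) EX@4 MEM@5 WB@6
I2 ld r3 <- r5: IF@3 ID@4 stall=0 (-) EX@5 MEM@6 WB@7
I3 add r4 <- r5,r1: IF@4 ID@5 stall=0 (-) EX@6 MEM@7 WB@8

Answer: 5 6 7 8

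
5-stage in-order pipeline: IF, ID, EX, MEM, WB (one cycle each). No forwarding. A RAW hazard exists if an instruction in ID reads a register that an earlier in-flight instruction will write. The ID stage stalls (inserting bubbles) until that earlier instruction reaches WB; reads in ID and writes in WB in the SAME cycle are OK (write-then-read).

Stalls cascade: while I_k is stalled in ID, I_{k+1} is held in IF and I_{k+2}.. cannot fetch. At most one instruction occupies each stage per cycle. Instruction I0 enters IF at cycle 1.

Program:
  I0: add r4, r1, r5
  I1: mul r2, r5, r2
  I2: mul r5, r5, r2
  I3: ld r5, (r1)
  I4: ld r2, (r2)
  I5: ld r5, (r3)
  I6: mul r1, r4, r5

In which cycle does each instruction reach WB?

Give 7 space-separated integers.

I0 add r4 <- r1,r5: IF@1 ID@2 stall=0 (-) EX@3 MEM@4 WB@5
I1 mul r2 <- r5,r2: IF@2 ID@3 stall=0 (-) EX@4 MEM@5 WB@6
I2 mul r5 <- r5,r2: IF@3 ID@4 stall=2 (RAW on I1.r2 (WB@6)) EX@7 MEM@8 WB@9
I3 ld r5 <- r1: IF@4 ID@7 stall=0 (-) EX@8 MEM@9 WB@10
I4 ld r2 <- r2: IF@7 ID@8 stall=0 (-) EX@9 MEM@10 WB@11
I5 ld r5 <- r3: IF@8 ID@9 stall=0 (-) EX@10 MEM@11 WB@12
I6 mul r1 <- r4,r5: IF@9 ID@10 stall=2 (RAW on I5.r5 (WB@12)) EX@13 MEM@14 WB@15

Answer: 5 6 9 10 11 12 15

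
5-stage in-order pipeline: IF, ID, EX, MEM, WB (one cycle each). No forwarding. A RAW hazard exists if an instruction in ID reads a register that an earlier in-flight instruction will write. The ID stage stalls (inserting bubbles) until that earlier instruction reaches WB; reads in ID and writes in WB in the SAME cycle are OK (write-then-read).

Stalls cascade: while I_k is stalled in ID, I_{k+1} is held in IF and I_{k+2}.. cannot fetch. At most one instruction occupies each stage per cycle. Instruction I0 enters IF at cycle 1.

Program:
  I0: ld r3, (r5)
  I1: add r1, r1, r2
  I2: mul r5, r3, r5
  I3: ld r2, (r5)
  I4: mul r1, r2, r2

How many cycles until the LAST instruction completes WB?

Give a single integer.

I0 ld r3 <- r5: IF@1 ID@2 stall=0 (-) EX@3 MEM@4 WB@5
I1 add r1 <- r1,r2: IF@2 ID@3 stall=0 (-) EX@4 MEM@5 WB@6
I2 mul r5 <- r3,r5: IF@3 ID@4 stall=1 (RAW on I0.r3 (WB@5)) EX@6 MEM@7 WB@8
I3 ld r2 <- r5: IF@4 ID@6 stall=2 (RAW on I2.r5 (WB@8)) EX@9 MEM@10 WB@11
I4 mul r1 <- r2,r2: IF@6 ID@9 stall=2 (RAW on I3.r2 (WB@11)) EX@12 MEM@13 WB@14

Answer: 14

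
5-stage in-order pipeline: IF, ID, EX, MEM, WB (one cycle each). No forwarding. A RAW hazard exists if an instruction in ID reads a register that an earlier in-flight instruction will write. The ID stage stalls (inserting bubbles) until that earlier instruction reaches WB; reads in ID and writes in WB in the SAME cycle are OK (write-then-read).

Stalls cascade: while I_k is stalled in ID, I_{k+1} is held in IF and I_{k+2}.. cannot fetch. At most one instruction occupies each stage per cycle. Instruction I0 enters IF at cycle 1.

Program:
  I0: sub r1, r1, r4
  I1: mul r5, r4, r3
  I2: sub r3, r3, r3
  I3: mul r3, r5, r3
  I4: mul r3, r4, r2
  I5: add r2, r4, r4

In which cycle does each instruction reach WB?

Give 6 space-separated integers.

I0 sub r1 <- r1,r4: IF@1 ID@2 stall=0 (-) EX@3 MEM@4 WB@5
I1 mul r5 <- r4,r3: IF@2 ID@3 stall=0 (-) EX@4 MEM@5 WB@6
I2 sub r3 <- r3,r3: IF@3 ID@4 stall=0 (-) EX@5 MEM@6 WB@7
I3 mul r3 <- r5,r3: IF@4 ID@5 stall=2 (RAW on I2.r3 (WB@7)) EX@8 MEM@9 WB@10
I4 mul r3 <- r4,r2: IF@5 ID@8 stall=0 (-) EX@9 MEM@10 WB@11
I5 add r2 <- r4,r4: IF@8 ID@9 stall=0 (-) EX@10 MEM@11 WB@12

Answer: 5 6 7 10 11 12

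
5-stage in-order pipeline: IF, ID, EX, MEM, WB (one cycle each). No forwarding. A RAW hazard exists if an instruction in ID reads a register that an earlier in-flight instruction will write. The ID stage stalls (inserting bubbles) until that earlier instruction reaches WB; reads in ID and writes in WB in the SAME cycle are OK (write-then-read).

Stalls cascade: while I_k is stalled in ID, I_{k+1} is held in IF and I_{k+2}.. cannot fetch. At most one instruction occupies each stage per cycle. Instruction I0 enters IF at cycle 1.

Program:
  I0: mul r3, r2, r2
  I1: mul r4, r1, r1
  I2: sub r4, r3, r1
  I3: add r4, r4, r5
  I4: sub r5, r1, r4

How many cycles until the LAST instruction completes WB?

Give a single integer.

I0 mul r3 <- r2,r2: IF@1 ID@2 stall=0 (-) EX@3 MEM@4 WB@5
I1 mul r4 <- r1,r1: IF@2 ID@3 stall=0 (-) EX@4 MEM@5 WB@6
I2 sub r4 <- r3,r1: IF@3 ID@4 stall=1 (RAW on I0.r3 (WB@5)) EX@6 MEM@7 WB@8
I3 add r4 <- r4,r5: IF@4 ID@6 stall=2 (RAW on I2.r4 (WB@8)) EX@9 MEM@10 WB@11
I4 sub r5 <- r1,r4: IF@6 ID@9 stall=2 (RAW on I3.r4 (WB@11)) EX@12 MEM@13 WB@14

Answer: 14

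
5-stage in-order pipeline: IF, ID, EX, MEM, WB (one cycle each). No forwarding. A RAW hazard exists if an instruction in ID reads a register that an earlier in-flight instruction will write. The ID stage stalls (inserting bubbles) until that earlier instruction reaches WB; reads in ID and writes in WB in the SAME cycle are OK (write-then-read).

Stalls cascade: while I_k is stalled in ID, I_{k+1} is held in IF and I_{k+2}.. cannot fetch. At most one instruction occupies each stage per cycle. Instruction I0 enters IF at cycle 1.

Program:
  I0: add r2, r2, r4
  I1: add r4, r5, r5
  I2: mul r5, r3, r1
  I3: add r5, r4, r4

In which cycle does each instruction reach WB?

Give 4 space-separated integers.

I0 add r2 <- r2,r4: IF@1 ID@2 stall=0 (-) EX@3 MEM@4 WB@5
I1 add r4 <- r5,r5: IF@2 ID@3 stall=0 (-) EX@4 MEM@5 WB@6
I2 mul r5 <- r3,r1: IF@3 ID@4 stall=0 (-) EX@5 MEM@6 WB@7
I3 add r5 <- r4,r4: IF@4 ID@5 stall=1 (RAW on I1.r4 (WB@6)) EX@7 MEM@8 WB@9

Answer: 5 6 7 9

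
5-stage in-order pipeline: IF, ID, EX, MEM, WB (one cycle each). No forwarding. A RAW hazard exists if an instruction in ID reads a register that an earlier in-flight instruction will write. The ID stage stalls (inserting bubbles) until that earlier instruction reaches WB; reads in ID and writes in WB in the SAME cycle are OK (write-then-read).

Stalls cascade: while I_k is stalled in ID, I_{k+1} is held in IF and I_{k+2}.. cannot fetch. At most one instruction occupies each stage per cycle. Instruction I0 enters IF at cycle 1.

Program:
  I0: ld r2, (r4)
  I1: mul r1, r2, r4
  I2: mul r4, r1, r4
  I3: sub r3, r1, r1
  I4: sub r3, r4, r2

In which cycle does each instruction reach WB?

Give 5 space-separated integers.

I0 ld r2 <- r4: IF@1 ID@2 stall=0 (-) EX@3 MEM@4 WB@5
I1 mul r1 <- r2,r4: IF@2 ID@3 stall=2 (RAW on I0.r2 (WB@5)) EX@6 MEM@7 WB@8
I2 mul r4 <- r1,r4: IF@3 ID@6 stall=2 (RAW on I1.r1 (WB@8)) EX@9 MEM@10 WB@11
I3 sub r3 <- r1,r1: IF@6 ID@9 stall=0 (-) EX@10 MEM@11 WB@12
I4 sub r3 <- r4,r2: IF@9 ID@10 stall=1 (RAW on I2.r4 (WB@11)) EX@12 MEM@13 WB@14

Answer: 5 8 11 12 14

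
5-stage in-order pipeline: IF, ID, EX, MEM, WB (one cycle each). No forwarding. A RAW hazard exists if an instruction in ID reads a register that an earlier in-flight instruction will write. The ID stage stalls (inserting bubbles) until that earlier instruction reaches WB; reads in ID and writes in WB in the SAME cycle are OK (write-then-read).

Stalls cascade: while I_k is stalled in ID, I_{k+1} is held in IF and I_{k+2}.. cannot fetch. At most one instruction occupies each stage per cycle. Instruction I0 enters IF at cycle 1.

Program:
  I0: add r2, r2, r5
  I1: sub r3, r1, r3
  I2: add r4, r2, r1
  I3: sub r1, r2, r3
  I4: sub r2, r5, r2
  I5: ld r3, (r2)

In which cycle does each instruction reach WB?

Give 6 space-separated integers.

Answer: 5 6 8 9 10 13

Derivation:
I0 add r2 <- r2,r5: IF@1 ID@2 stall=0 (-) EX@3 MEM@4 WB@5
I1 sub r3 <- r1,r3: IF@2 ID@3 stall=0 (-) EX@4 MEM@5 WB@6
I2 add r4 <- r2,r1: IF@3 ID@4 stall=1 (RAW on I0.r2 (WB@5)) EX@6 MEM@7 WB@8
I3 sub r1 <- r2,r3: IF@4 ID@6 stall=0 (-) EX@7 MEM@8 WB@9
I4 sub r2 <- r5,r2: IF@6 ID@7 stall=0 (-) EX@8 MEM@9 WB@10
I5 ld r3 <- r2: IF@7 ID@8 stall=2 (RAW on I4.r2 (WB@10)) EX@11 MEM@12 WB@13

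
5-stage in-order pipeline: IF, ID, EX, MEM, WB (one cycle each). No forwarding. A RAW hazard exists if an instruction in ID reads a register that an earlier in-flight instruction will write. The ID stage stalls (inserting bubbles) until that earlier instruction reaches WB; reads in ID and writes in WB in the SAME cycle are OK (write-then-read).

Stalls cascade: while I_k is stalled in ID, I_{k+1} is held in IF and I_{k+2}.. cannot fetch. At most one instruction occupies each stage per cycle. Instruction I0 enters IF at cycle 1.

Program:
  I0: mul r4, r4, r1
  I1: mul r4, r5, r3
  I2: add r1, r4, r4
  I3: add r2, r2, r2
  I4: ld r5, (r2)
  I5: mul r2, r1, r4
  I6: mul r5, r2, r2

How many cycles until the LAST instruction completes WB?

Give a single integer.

Answer: 17

Derivation:
I0 mul r4 <- r4,r1: IF@1 ID@2 stall=0 (-) EX@3 MEM@4 WB@5
I1 mul r4 <- r5,r3: IF@2 ID@3 stall=0 (-) EX@4 MEM@5 WB@6
I2 add r1 <- r4,r4: IF@3 ID@4 stall=2 (RAW on I1.r4 (WB@6)) EX@7 MEM@8 WB@9
I3 add r2 <- r2,r2: IF@4 ID@7 stall=0 (-) EX@8 MEM@9 WB@10
I4 ld r5 <- r2: IF@7 ID@8 stall=2 (RAW on I3.r2 (WB@10)) EX@11 MEM@12 WB@13
I5 mul r2 <- r1,r4: IF@8 ID@11 stall=0 (-) EX@12 MEM@13 WB@14
I6 mul r5 <- r2,r2: IF@11 ID@12 stall=2 (RAW on I5.r2 (WB@14)) EX@15 MEM@16 WB@17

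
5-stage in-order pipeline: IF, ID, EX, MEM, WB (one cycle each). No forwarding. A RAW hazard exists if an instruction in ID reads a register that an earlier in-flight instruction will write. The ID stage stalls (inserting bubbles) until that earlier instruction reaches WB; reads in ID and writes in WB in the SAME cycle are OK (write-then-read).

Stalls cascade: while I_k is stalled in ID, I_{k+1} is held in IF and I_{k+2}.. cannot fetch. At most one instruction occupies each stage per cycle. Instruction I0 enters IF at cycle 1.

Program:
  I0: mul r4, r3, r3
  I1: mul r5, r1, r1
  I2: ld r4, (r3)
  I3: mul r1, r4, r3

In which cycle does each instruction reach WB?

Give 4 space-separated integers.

I0 mul r4 <- r3,r3: IF@1 ID@2 stall=0 (-) EX@3 MEM@4 WB@5
I1 mul r5 <- r1,r1: IF@2 ID@3 stall=0 (-) EX@4 MEM@5 WB@6
I2 ld r4 <- r3: IF@3 ID@4 stall=0 (-) EX@5 MEM@6 WB@7
I3 mul r1 <- r4,r3: IF@4 ID@5 stall=2 (RAW on I2.r4 (WB@7)) EX@8 MEM@9 WB@10

Answer: 5 6 7 10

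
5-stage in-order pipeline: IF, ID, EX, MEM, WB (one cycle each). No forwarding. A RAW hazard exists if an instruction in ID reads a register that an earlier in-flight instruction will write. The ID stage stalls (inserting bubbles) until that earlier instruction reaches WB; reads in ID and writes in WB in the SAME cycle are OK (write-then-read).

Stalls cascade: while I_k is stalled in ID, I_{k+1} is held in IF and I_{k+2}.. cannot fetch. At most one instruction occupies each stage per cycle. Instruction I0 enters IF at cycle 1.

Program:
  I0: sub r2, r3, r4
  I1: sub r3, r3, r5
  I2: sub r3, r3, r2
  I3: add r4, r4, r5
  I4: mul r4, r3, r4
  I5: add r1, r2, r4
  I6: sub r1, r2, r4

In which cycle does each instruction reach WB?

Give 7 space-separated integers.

Answer: 5 6 9 10 13 16 17

Derivation:
I0 sub r2 <- r3,r4: IF@1 ID@2 stall=0 (-) EX@3 MEM@4 WB@5
I1 sub r3 <- r3,r5: IF@2 ID@3 stall=0 (-) EX@4 MEM@5 WB@6
I2 sub r3 <- r3,r2: IF@3 ID@4 stall=2 (RAW on I1.r3 (WB@6)) EX@7 MEM@8 WB@9
I3 add r4 <- r4,r5: IF@4 ID@7 stall=0 (-) EX@8 MEM@9 WB@10
I4 mul r4 <- r3,r4: IF@7 ID@8 stall=2 (RAW on I3.r4 (WB@10)) EX@11 MEM@12 WB@13
I5 add r1 <- r2,r4: IF@8 ID@11 stall=2 (RAW on I4.r4 (WB@13)) EX@14 MEM@15 WB@16
I6 sub r1 <- r2,r4: IF@11 ID@14 stall=0 (-) EX@15 MEM@16 WB@17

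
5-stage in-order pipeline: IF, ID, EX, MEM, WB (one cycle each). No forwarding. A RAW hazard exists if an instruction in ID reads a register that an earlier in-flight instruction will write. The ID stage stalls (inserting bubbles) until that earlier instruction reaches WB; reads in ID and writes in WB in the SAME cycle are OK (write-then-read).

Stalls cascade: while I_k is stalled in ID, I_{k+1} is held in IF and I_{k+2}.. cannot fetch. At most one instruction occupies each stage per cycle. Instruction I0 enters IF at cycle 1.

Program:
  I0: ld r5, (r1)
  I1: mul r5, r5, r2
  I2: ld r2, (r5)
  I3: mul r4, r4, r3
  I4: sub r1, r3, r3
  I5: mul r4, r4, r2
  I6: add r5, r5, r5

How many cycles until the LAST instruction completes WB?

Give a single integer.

Answer: 16

Derivation:
I0 ld r5 <- r1: IF@1 ID@2 stall=0 (-) EX@3 MEM@4 WB@5
I1 mul r5 <- r5,r2: IF@2 ID@3 stall=2 (RAW on I0.r5 (WB@5)) EX@6 MEM@7 WB@8
I2 ld r2 <- r5: IF@3 ID@6 stall=2 (RAW on I1.r5 (WB@8)) EX@9 MEM@10 WB@11
I3 mul r4 <- r4,r3: IF@6 ID@9 stall=0 (-) EX@10 MEM@11 WB@12
I4 sub r1 <- r3,r3: IF@9 ID@10 stall=0 (-) EX@11 MEM@12 WB@13
I5 mul r4 <- r4,r2: IF@10 ID@11 stall=1 (RAW on I3.r4 (WB@12)) EX@13 MEM@14 WB@15
I6 add r5 <- r5,r5: IF@11 ID@13 stall=0 (-) EX@14 MEM@15 WB@16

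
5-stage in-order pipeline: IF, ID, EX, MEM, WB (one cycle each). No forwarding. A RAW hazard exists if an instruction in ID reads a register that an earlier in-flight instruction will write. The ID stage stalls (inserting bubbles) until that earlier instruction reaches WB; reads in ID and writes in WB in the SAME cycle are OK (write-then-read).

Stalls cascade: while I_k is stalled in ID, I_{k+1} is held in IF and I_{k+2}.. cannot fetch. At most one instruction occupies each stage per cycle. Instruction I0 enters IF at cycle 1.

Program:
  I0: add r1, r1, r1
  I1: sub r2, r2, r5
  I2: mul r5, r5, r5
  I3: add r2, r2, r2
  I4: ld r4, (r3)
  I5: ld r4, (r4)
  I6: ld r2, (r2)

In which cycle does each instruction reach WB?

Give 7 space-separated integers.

Answer: 5 6 7 9 10 13 14

Derivation:
I0 add r1 <- r1,r1: IF@1 ID@2 stall=0 (-) EX@3 MEM@4 WB@5
I1 sub r2 <- r2,r5: IF@2 ID@3 stall=0 (-) EX@4 MEM@5 WB@6
I2 mul r5 <- r5,r5: IF@3 ID@4 stall=0 (-) EX@5 MEM@6 WB@7
I3 add r2 <- r2,r2: IF@4 ID@5 stall=1 (RAW on I1.r2 (WB@6)) EX@7 MEM@8 WB@9
I4 ld r4 <- r3: IF@5 ID@7 stall=0 (-) EX@8 MEM@9 WB@10
I5 ld r4 <- r4: IF@7 ID@8 stall=2 (RAW on I4.r4 (WB@10)) EX@11 MEM@12 WB@13
I6 ld r2 <- r2: IF@8 ID@11 stall=0 (-) EX@12 MEM@13 WB@14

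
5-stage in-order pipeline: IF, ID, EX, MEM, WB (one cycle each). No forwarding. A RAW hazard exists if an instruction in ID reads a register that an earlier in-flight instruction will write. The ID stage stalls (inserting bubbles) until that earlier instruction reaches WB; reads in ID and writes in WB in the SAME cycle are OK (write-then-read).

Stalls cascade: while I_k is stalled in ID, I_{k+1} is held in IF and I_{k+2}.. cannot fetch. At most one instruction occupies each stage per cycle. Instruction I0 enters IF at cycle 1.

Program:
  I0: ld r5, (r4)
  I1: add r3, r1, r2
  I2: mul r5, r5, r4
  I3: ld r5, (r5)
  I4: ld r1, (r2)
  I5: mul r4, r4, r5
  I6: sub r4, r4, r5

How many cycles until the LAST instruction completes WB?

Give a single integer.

I0 ld r5 <- r4: IF@1 ID@2 stall=0 (-) EX@3 MEM@4 WB@5
I1 add r3 <- r1,r2: IF@2 ID@3 stall=0 (-) EX@4 MEM@5 WB@6
I2 mul r5 <- r5,r4: IF@3 ID@4 stall=1 (RAW on I0.r5 (WB@5)) EX@6 MEM@7 WB@8
I3 ld r5 <- r5: IF@4 ID@6 stall=2 (RAW on I2.r5 (WB@8)) EX@9 MEM@10 WB@11
I4 ld r1 <- r2: IF@6 ID@9 stall=0 (-) EX@10 MEM@11 WB@12
I5 mul r4 <- r4,r5: IF@9 ID@10 stall=1 (RAW on I3.r5 (WB@11)) EX@12 MEM@13 WB@14
I6 sub r4 <- r4,r5: IF@10 ID@12 stall=2 (RAW on I5.r4 (WB@14)) EX@15 MEM@16 WB@17

Answer: 17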